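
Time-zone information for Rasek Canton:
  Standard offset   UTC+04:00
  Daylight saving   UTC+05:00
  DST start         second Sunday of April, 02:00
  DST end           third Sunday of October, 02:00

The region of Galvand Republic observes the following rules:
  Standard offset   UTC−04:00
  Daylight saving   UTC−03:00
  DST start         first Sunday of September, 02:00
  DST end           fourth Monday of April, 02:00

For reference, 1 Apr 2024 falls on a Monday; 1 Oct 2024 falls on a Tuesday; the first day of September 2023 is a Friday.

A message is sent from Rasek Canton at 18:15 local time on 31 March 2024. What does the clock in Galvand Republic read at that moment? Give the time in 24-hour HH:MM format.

11:15

1 April 2024 is a Monday, so the first Sunday is April 7 and the second is April 14.
1 October 2024 is a Tuesday, so the first Sunday is October 6 and the third is October 20.
31 March 2024 does not fall between 14 April and 20 October, so daylight saving is not in effect and Rasek Canton is at UTC+04:00.
18:15 Rasek Canton − 4h = 14:15 UTC.
1 September 2023 is a Friday, so the first Sunday is September 3.
1 April 2024 is a Monday, so the first Monday is April 1 and the fourth is April 22.
At the standard offset (UTC−04:00), 14:15 UTC − 4h = 10:15 Galvand Republic standard time.
The standard-time date in Galvand Republic, 31 March 2024, lies within the daylight-saving period (3 September 2023 – 22 April 2024), so Galvand Republic is on daylight time, UTC−03:00.
14:15 UTC − 3h = 11:15 Galvand Republic.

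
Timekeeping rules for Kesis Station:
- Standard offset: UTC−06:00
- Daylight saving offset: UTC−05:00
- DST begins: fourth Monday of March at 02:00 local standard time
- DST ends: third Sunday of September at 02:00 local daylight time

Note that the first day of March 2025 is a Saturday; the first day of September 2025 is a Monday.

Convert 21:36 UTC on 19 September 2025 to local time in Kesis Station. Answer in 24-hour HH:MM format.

16:36

1 March 2025 is a Saturday, so the first Monday is March 3 and the fourth is March 24.
1 September 2025 is a Monday, so the first Sunday is September 7 and the third is September 21.
At the standard offset (UTC−06:00), 21:36 UTC − 6h = 15:36 Kesis Station standard time.
The standard-time date in Kesis Station, 19 September 2025, lies within the daylight-saving period (24 March – 21 September), so Kesis Station is on daylight time, UTC−05:00.
21:36 UTC − 5h = 16:36 local.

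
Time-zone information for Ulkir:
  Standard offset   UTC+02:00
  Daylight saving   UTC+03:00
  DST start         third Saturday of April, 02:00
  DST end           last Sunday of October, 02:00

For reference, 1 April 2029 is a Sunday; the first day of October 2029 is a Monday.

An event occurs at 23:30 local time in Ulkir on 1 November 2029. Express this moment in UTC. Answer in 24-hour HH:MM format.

1 April 2029 is a Sunday, so the first Saturday is April 7 and the third is April 21.
1 October 2029 is a Monday, so Sundays fall on 7, 14, 21, 28; the last is October 28.
Daylight saving runs 21 April – 28 October; 1 November 2029 is outside that window, so Ulkir is on standard time at UTC+02:00.
23:30 local − 2h = 21:30 UTC.

21:30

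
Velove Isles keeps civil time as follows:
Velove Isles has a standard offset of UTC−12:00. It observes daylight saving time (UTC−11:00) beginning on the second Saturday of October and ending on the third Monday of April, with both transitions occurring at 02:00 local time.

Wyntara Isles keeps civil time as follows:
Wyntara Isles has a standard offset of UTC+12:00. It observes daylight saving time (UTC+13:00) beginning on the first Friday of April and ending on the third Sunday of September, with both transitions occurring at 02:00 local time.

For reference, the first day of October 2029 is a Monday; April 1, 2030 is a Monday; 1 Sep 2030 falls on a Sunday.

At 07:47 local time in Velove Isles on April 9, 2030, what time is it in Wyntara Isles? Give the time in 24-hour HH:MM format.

07:47

1 October 2029 is a Monday, so the first Saturday is October 6 and the second is October 13.
1 April 2030 is a Monday, so the first Monday is April 1 and the third is April 15.
April 9, 2030 falls between 13 October 2029 and 15 April 2030, so daylight saving is in effect and Velove Isles is at UTC−11:00.
07:47 Velove Isles + 11h = 18:47 UTC.
1 April 2030 is a Monday, so the first Friday is April 5.
1 September 2030 is a Sunday, so the first Sunday is September 1 and the third is September 15.
At the standard offset (UTC+12:00), 18:47 UTC + 12h = 06:47 Wyntara Isles standard time (rolling into the next day, 10 April 2030).
The standard-time date in Wyntara Isles, April 10, 2030, falls between 5 April and 15 September, so daylight saving is in effect and Wyntara Isles is at UTC+13:00.
18:47 UTC + 13h = 07:47 Wyntara Isles (rolling into the next day, 10 April 2030).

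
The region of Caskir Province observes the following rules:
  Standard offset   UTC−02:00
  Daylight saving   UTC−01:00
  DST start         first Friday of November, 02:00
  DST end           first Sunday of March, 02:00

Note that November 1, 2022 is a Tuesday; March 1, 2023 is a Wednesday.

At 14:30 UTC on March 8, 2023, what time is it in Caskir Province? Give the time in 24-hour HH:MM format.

12:30

1 November 2022 is a Tuesday, so the first Friday is November 4.
1 March 2023 is a Wednesday, so the first Sunday is March 5.
At the standard offset (UTC−02:00), 14:30 UTC − 2h = 12:30 Caskir Province standard time.
The standard-time date in Caskir Province, March 8, 2023, does not fall between 4 November 2022 and 5 March 2023, so daylight saving is not in effect and Caskir Province is at UTC−02:00.
14:30 UTC − 2h = 12:30 local.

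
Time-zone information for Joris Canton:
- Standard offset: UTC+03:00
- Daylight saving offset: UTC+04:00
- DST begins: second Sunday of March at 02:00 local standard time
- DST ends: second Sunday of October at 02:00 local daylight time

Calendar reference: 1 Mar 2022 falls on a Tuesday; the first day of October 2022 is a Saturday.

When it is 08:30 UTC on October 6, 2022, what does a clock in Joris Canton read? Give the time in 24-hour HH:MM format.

1 March 2022 is a Tuesday, so the first Sunday is March 6 and the second is March 13.
1 October 2022 is a Saturday, so the first Sunday is October 2 and the second is October 9.
At the standard offset (UTC+03:00), 08:30 UTC + 3h = 11:30 Joris Canton standard time.
The standard-time date in Joris Canton, October 6, 2022, lies within the daylight-saving period (13 March – 9 October), so Joris Canton is on daylight time, UTC+04:00.
08:30 UTC + 4h = 12:30 local.

12:30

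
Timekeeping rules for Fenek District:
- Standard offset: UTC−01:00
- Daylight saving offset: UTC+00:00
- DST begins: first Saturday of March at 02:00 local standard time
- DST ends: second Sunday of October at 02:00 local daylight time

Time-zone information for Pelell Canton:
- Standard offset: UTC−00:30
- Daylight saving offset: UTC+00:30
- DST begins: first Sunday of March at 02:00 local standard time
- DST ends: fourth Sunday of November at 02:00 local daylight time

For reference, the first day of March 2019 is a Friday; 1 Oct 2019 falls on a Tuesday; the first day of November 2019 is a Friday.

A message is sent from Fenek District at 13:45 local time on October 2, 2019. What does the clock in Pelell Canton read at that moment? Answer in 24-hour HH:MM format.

14:15

1 March 2019 is a Friday, so the first Saturday is March 2.
1 October 2019 is a Tuesday, so the first Sunday is October 6 and the second is October 13.
October 2, 2019 lies within the daylight-saving period (2 March – 13 October), so Fenek District is on daylight time, UTC+00:00.
13:45 Fenek District − 0h = 13:45 UTC.
1 March 2019 is a Friday, so the first Sunday is March 3.
1 November 2019 is a Friday, so the first Sunday is November 3 and the fourth is November 24.
At the standard offset (UTC−00:30), 13:45 UTC − 0h30m = 13:15 Pelell Canton standard time.
The standard-time date in Pelell Canton, October 2, 2019, lies within the daylight-saving period (3 March – 24 November), so Pelell Canton is on daylight time, UTC+00:30.
13:45 UTC + 0h30m = 14:15 Pelell Canton.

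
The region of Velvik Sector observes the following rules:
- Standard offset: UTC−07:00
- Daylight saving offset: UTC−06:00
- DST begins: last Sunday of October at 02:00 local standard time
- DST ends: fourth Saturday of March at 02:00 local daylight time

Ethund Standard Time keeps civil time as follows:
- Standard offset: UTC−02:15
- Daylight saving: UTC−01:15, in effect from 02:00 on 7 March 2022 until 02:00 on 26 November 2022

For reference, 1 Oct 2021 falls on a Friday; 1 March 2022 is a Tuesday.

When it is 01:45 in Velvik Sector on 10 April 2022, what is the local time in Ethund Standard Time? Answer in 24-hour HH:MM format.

1 October 2021 is a Friday, so Sundays fall on 3, 10, 17, 24, 31; the last is October 31.
1 March 2022 is a Tuesday, so the first Saturday is March 5 and the fourth is March 26.
10 April 2022 does not fall between 31 October 2021 and 26 March 2022, so daylight saving is not in effect and Velvik Sector is at UTC−07:00.
01:45 Velvik Sector + 7h = 08:45 UTC.
At the standard offset (UTC−02:15), 08:45 UTC − 2h15m = 06:30 Ethund Standard Time standard time.
The standard-time date in Ethund Standard Time, 10 April 2022, falls between 7 March and 26 November, so daylight saving is in effect and Ethund Standard Time is at UTC−01:15.
08:45 UTC − 1h15m = 07:30 Ethund Standard Time.

07:30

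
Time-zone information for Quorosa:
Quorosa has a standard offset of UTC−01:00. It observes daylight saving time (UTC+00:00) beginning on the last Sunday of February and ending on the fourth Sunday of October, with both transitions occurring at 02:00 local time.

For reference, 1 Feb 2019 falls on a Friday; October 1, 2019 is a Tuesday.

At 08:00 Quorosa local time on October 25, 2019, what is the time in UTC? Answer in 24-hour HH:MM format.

1 February 2019 is a Friday, so Sundays fall on 3, 10, 17, 24; the last is February 24.
1 October 2019 is a Tuesday, so the first Sunday is October 6 and the fourth is October 27.
October 25, 2019 falls between 24 February and 27 October, so daylight saving is in effect and Quorosa is at UTC+00:00.
08:00 local − 0h = 08:00 UTC.

08:00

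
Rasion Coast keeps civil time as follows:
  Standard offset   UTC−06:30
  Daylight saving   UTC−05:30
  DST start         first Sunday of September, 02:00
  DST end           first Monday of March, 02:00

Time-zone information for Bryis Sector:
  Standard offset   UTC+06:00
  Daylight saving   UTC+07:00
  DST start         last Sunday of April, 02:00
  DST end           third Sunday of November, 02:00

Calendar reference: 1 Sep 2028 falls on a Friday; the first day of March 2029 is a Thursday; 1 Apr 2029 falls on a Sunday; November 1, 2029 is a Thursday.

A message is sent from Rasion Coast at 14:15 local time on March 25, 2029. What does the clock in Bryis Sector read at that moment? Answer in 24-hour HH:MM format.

02:45

1 September 2028 is a Friday, so the first Sunday is September 3.
1 March 2029 is a Thursday, so the first Monday is March 5.
Daylight saving runs 3 September 2028 – 5 March 2029; March 25, 2029 is outside that window, so Rasion Coast is on standard time at UTC−06:30.
14:15 Rasion Coast + 6h30m = 20:45 UTC.
1 April 2029 is a Sunday, so Sundays fall on 1, 8, 15, 22, 29; the last is April 29.
1 November 2029 is a Thursday, so the first Sunday is November 4 and the third is November 18.
At the standard offset (UTC+06:00), 20:45 UTC + 6h = 02:45 Bryis Sector standard time (rolling into the next day, 26 March 2029).
The standard-time date in Bryis Sector, March 26, 2029, does not fall between 29 April and 18 November, so daylight saving is not in effect and Bryis Sector is at UTC+06:00.
20:45 UTC + 6h = 02:45 Bryis Sector (rolling into the next day, 26 March 2029).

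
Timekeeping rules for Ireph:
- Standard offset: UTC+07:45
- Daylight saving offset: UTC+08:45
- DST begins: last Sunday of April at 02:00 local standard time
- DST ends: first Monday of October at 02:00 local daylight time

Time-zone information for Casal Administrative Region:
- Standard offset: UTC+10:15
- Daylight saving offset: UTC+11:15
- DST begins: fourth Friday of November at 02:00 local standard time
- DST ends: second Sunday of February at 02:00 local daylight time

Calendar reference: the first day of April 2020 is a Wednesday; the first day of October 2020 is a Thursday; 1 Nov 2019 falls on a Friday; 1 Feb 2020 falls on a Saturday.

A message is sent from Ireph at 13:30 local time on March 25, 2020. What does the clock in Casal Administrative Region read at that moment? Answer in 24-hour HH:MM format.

16:00

1 April 2020 is a Wednesday, so Sundays fall on 5, 12, 19, 26; the last is April 26.
1 October 2020 is a Thursday, so the first Monday is October 5.
Daylight saving runs 26 April – 5 October; March 25, 2020 is outside that window, so Ireph is on standard time at UTC+07:45.
13:30 Ireph − 7h45m = 05:45 UTC.
1 November 2019 is a Friday, so the first Friday is November 1 and the fourth is November 22.
1 February 2020 is a Saturday, so the first Sunday is February 2 and the second is February 9.
At the standard offset (UTC+10:15), 05:45 UTC + 10h15m = 16:00 Casal Administrative Region standard time.
The standard-time date in Casal Administrative Region, March 25, 2020, is outside the daylight-saving period (22 November 2019 – 9 February 2020), so Casal Administrative Region is on standard time, UTC+10:15.
05:45 UTC + 10h15m = 16:00 Casal Administrative Region.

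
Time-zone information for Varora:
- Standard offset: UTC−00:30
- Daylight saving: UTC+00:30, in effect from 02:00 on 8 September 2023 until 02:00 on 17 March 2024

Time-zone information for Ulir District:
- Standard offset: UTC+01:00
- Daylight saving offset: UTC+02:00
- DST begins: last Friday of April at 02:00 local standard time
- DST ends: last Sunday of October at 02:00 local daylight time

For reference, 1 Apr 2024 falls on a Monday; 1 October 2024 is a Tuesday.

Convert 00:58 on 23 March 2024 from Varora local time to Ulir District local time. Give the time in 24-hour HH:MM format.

23 March 2024 is outside the daylight-saving period (8 September 2023 – 17 March 2024), so Varora is on standard time, UTC−00:30.
00:58 Varora + 0h30m = 01:28 UTC.
1 April 2024 is a Monday, so Fridays fall on 5, 12, 19, 26; the last is April 26.
1 October 2024 is a Tuesday, so Sundays fall on 6, 13, 20, 27; the last is October 27.
At the standard offset (UTC+01:00), 01:28 UTC + 1h = 02:28 Ulir District standard time.
Daylight saving runs 26 April – 27 October; the standard-time date in Ulir District, 23 March 2024, is outside that window, so Ulir District is on standard time at UTC+01:00.
01:28 UTC + 1h = 02:28 Ulir District.

02:28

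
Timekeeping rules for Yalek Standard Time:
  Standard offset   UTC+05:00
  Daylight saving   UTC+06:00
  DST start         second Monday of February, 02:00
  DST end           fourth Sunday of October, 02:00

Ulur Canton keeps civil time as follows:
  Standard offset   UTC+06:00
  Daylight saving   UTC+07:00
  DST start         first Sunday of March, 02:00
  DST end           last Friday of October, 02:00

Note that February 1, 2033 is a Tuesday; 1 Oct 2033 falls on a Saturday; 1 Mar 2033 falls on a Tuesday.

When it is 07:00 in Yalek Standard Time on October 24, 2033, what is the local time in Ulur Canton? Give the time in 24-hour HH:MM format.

1 February 2033 is a Tuesday, so the first Monday is February 7 and the second is February 14.
1 October 2033 is a Saturday, so the first Sunday is October 2 and the fourth is October 23.
Daylight saving runs 14 February – 23 October; October 24, 2033 is outside that window, so Yalek Standard Time is on standard time at UTC+05:00.
07:00 Yalek Standard Time − 5h = 02:00 UTC.
1 March 2033 is a Tuesday, so the first Sunday is March 6.
1 October 2033 is a Saturday, so Fridays fall on 7, 14, 21, 28; the last is October 28.
At the standard offset (UTC+06:00), 02:00 UTC + 6h = 08:00 Ulur Canton standard time.
Daylight saving runs 6 March – 28 October; the standard-time date in Ulur Canton, October 24, 2033, is inside that window, so Ulur Canton is at UTC+07:00.
02:00 UTC + 7h = 09:00 Ulur Canton.

09:00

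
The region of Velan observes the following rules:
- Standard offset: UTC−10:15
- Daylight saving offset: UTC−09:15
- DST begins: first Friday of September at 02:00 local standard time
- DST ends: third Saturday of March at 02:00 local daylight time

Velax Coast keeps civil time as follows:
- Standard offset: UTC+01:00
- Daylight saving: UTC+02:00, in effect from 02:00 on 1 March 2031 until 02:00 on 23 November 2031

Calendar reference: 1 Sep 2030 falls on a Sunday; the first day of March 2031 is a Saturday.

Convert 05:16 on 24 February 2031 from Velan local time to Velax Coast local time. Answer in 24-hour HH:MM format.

15:31

1 September 2030 is a Sunday, so the first Friday is September 6.
1 March 2031 is a Saturday, so the first Saturday is March 1 and the third is March 15.
24 February 2031 lies within the daylight-saving period (6 September 2030 – 15 March 2031), so Velan is on daylight time, UTC−09:15.
05:16 Velan + 9h15m = 14:31 UTC.
At the standard offset (UTC+01:00), 14:31 UTC + 1h = 15:31 Velax Coast standard time.
Daylight saving runs 1 March – 23 November; the standard-time date in Velax Coast, 24 February 2031, is outside that window, so Velax Coast is on standard time at UTC+01:00.
14:31 UTC + 1h = 15:31 Velax Coast.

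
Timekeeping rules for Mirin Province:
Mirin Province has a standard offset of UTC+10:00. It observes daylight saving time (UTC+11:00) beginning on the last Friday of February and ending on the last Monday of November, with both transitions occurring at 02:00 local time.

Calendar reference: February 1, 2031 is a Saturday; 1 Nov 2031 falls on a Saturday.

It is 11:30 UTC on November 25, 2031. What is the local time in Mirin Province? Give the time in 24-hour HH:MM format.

21:30

1 February 2031 is a Saturday, so Fridays fall on 7, 14, 21, 28; the last is February 28.
1 November 2031 is a Saturday, so Mondays fall on 3, 10, 17, 24; the last is November 24.
At the standard offset (UTC+10:00), 11:30 UTC + 10h = 21:30 Mirin Province standard time.
The standard-time date in Mirin Province, November 25, 2031, does not fall between 28 February and 24 November, so daylight saving is not in effect and Mirin Province is at UTC+10:00.
11:30 UTC + 10h = 21:30 local.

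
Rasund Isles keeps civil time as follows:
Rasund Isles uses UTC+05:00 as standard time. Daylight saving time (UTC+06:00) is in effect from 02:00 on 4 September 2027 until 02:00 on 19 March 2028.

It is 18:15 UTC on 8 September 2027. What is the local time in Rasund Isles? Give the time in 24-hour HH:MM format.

At the standard offset (UTC+05:00), 18:15 UTC + 5h = 23:15 Rasund Isles standard time.
Daylight saving runs 4 September 2027 – 19 March 2028; the standard-time date in Rasund Isles, 8 September 2027, is inside that window, so Rasund Isles is at UTC+06:00.
18:15 UTC + 6h = 00:15 local (rolling into the next day, 9 September 2027).

00:15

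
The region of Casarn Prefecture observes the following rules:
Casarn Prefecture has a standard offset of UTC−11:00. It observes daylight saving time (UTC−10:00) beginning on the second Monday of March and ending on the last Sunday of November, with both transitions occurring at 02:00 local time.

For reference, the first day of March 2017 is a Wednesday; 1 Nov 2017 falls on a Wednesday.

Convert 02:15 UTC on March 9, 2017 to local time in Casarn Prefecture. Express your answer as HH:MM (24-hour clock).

15:15

1 March 2017 is a Wednesday, so the first Monday is March 6 and the second is March 13.
1 November 2017 is a Wednesday, so Sundays fall on 5, 12, 19, 26; the last is November 26.
At the standard offset (UTC−11:00), 02:15 UTC − 11h = 15:15 Casarn Prefecture standard time (rolling into the previous day, 8 March 2017).
The standard-time date in Casarn Prefecture, March 8, 2017, does not fall between 13 March and 26 November, so daylight saving is not in effect and Casarn Prefecture is at UTC−11:00.
02:15 UTC − 11h = 15:15 local (rolling into the previous day, 8 March 2017).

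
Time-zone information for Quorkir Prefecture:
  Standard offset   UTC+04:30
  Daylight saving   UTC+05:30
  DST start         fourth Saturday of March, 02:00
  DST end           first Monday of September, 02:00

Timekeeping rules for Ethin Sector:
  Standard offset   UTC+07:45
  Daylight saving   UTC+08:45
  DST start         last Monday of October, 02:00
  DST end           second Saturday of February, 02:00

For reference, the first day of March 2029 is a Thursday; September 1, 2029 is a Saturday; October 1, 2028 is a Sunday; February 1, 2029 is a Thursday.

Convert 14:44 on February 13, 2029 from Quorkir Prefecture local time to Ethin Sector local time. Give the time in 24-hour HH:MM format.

17:59

1 March 2029 is a Thursday, so the first Saturday is March 3 and the fourth is March 24.
1 September 2029 is a Saturday, so the first Monday is September 3.
Daylight saving runs 24 March – 3 September; February 13, 2029 is outside that window, so Quorkir Prefecture is on standard time at UTC+04:30.
14:44 Quorkir Prefecture − 4h30m = 10:14 UTC.
1 October 2028 is a Sunday, so Mondays fall on 2, 9, 16, 23, 30; the last is October 30.
1 February 2029 is a Thursday, so the first Saturday is February 3 and the second is February 10.
At the standard offset (UTC+07:45), 10:14 UTC + 7h45m = 17:59 Ethin Sector standard time.
The standard-time date in Ethin Sector, February 13, 2029, is outside the daylight-saving period (30 October 2028 – 10 February 2029), so Ethin Sector is on standard time, UTC+07:45.
10:14 UTC + 7h45m = 17:59 Ethin Sector.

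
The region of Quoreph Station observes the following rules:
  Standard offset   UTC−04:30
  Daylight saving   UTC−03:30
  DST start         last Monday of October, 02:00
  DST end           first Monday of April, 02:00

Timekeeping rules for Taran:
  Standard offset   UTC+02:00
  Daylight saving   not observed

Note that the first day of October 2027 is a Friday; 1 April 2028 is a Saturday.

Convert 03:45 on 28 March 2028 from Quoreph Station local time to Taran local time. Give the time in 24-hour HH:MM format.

09:15

1 October 2027 is a Friday, so Mondays fall on 4, 11, 18, 25; the last is October 25.
1 April 2028 is a Saturday, so the first Monday is April 3.
Daylight saving runs 25 October 2027 – 3 April 2028; 28 March 2028 is inside that window, so Quoreph Station is at UTC−03:30.
03:45 Quoreph Station + 3h30m = 07:15 UTC.
Taran has no daylight saving, so its offset is UTC+02:00 year-round.
07:15 UTC + 2h = 09:15 Taran.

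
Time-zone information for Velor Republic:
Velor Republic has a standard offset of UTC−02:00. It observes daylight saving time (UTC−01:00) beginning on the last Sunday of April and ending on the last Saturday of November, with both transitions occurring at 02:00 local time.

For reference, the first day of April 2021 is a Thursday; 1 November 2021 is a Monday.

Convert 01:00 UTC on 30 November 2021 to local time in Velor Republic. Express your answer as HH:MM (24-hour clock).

1 April 2021 is a Thursday, so Sundays fall on 4, 11, 18, 25; the last is April 25.
1 November 2021 is a Monday, so Saturdays fall on 6, 13, 20, 27; the last is November 27.
At the standard offset (UTC−02:00), 01:00 UTC − 2h = 23:00 Velor Republic standard time (rolling into the previous day, 29 November 2021).
Daylight saving runs 25 April – 27 November; the standard-time date in Velor Republic, 29 November 2021, is outside that window, so Velor Republic is on standard time at UTC−02:00.
01:00 UTC − 2h = 23:00 local (rolling into the previous day, 29 November 2021).

23:00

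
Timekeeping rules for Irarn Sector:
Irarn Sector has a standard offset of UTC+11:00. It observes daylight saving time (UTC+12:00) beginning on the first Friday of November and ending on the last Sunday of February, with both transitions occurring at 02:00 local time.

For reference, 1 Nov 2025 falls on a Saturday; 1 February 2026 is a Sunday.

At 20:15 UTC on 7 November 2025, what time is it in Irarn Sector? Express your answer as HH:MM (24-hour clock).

1 November 2025 is a Saturday, so the first Friday is November 7.
1 February 2026 is a Sunday, so Sundays fall on 1, 8, 15, 22; the last is February 22.
At the standard offset (UTC+11:00), 20:15 UTC + 11h = 07:15 Irarn Sector standard time (rolling into the next day, 8 November 2025).
The standard-time date in Irarn Sector, 8 November 2025, lies within the daylight-saving period (7 November 2025 – 22 February 2026), so Irarn Sector is on daylight time, UTC+12:00.
20:15 UTC + 12h = 08:15 local (rolling into the next day, 8 November 2025).

08:15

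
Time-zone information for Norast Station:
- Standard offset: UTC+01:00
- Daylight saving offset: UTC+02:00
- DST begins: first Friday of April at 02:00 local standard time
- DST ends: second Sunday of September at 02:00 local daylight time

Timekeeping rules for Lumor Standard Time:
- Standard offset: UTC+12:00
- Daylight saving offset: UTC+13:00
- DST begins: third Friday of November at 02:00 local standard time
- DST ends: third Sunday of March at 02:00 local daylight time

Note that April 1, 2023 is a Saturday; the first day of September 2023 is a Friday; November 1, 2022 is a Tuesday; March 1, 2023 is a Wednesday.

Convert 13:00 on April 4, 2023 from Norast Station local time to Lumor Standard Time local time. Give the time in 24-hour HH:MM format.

1 April 2023 is a Saturday, so the first Friday is April 7.
1 September 2023 is a Friday, so the first Sunday is September 3 and the second is September 10.
Daylight saving runs 7 April – 10 September; April 4, 2023 is outside that window, so Norast Station is on standard time at UTC+01:00.
13:00 Norast Station − 1h = 12:00 UTC.
1 November 2022 is a Tuesday, so the first Friday is November 4 and the third is November 18.
1 March 2023 is a Wednesday, so the first Sunday is March 5 and the third is March 19.
At the standard offset (UTC+12:00), 12:00 UTC + 12h = 00:00 Lumor Standard Time standard time (rolling into the next day, 5 April 2023).
The standard-time date in Lumor Standard Time, April 5, 2023, is outside the daylight-saving period (18 November 2022 – 19 March 2023), so Lumor Standard Time is on standard time, UTC+12:00.
12:00 UTC + 12h = 00:00 Lumor Standard Time (rolling into the next day, 5 April 2023).

00:00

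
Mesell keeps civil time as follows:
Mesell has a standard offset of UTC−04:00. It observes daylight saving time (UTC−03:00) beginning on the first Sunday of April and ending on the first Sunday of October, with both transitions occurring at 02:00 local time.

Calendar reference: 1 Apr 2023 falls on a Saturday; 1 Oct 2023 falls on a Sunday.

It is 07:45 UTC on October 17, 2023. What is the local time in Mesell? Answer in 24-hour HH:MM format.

1 April 2023 is a Saturday, so the first Sunday is April 2.
1 October 2023 is a Sunday, so the first Sunday is October 1.
At the standard offset (UTC−04:00), 07:45 UTC − 4h = 03:45 Mesell standard time.
Daylight saving runs 2 April – 1 October; the standard-time date in Mesell, October 17, 2023, is outside that window, so Mesell is on standard time at UTC−04:00.
07:45 UTC − 4h = 03:45 local.

03:45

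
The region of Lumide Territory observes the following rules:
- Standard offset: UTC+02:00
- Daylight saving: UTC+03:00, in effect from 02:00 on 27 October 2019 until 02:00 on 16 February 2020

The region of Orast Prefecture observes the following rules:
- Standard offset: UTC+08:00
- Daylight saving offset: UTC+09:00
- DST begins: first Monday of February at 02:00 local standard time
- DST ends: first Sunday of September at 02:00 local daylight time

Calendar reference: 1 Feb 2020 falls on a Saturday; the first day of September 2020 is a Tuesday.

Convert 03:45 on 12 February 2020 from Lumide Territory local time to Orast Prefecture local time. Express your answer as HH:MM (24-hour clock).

09:45

Daylight saving runs 27 October 2019 – 16 February 2020; 12 February 2020 is inside that window, so Lumide Territory is at UTC+03:00.
03:45 Lumide Territory − 3h = 00:45 UTC.
1 February 2020 is a Saturday, so the first Monday is February 3.
1 September 2020 is a Tuesday, so the first Sunday is September 6.
At the standard offset (UTC+08:00), 00:45 UTC + 8h = 08:45 Orast Prefecture standard time.
The standard-time date in Orast Prefecture, 12 February 2020, falls between 3 February and 6 September, so daylight saving is in effect and Orast Prefecture is at UTC+09:00.
00:45 UTC + 9h = 09:45 Orast Prefecture.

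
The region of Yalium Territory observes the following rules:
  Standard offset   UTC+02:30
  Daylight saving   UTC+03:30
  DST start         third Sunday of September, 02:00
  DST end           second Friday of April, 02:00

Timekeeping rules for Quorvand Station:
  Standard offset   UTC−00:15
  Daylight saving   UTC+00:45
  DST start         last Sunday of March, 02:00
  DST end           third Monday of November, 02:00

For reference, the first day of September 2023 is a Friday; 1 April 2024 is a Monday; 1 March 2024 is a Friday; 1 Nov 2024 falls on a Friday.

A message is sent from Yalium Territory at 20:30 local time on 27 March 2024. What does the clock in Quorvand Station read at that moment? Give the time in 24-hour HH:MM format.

1 September 2023 is a Friday, so the first Sunday is September 3 and the third is September 17.
1 April 2024 is a Monday, so the first Friday is April 5 and the second is April 12.
Daylight saving runs 17 September 2023 – 12 April 2024; 27 March 2024 is inside that window, so Yalium Territory is at UTC+03:30.
20:30 Yalium Territory − 3h30m = 17:00 UTC.
1 March 2024 is a Friday, so Sundays fall on 3, 10, 17, 24, 31; the last is March 31.
1 November 2024 is a Friday, so the first Monday is November 4 and the third is November 18.
At the standard offset (UTC−00:15), 17:00 UTC − 0h15m = 16:45 Quorvand Station standard time.
The standard-time date in Quorvand Station, 27 March 2024, is outside the daylight-saving period (31 March – 18 November), so Quorvand Station is on standard time, UTC−00:15.
17:00 UTC − 0h15m = 16:45 Quorvand Station.

16:45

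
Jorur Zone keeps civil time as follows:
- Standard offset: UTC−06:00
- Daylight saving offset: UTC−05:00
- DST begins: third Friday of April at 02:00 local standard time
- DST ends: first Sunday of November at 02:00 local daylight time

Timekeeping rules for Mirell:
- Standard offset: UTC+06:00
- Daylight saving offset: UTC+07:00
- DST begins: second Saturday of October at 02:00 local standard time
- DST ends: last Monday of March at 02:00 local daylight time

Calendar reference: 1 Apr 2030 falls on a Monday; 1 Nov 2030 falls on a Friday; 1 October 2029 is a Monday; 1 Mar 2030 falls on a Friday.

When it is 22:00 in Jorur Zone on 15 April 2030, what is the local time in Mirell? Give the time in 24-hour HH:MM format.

1 April 2030 is a Monday, so the first Friday is April 5 and the third is April 19.
1 November 2030 is a Friday, so the first Sunday is November 3.
15 April 2030 does not fall between 19 April and 3 November, so daylight saving is not in effect and Jorur Zone is at UTC−06:00.
22:00 Jorur Zone + 6h = 04:00 UTC (rolling into the next day, 16 April 2030).
1 October 2029 is a Monday, so the first Saturday is October 6 and the second is October 13.
1 March 2030 is a Friday, so Mondays fall on 4, 11, 18, 25; the last is March 25.
At the standard offset (UTC+06:00), 04:00 UTC + 6h = 10:00 Mirell standard time.
The standard-time date in Mirell, 16 April 2030, does not fall between 13 October 2029 and 25 March 2030, so daylight saving is not in effect and Mirell is at UTC+06:00.
04:00 UTC + 6h = 10:00 Mirell.

10:00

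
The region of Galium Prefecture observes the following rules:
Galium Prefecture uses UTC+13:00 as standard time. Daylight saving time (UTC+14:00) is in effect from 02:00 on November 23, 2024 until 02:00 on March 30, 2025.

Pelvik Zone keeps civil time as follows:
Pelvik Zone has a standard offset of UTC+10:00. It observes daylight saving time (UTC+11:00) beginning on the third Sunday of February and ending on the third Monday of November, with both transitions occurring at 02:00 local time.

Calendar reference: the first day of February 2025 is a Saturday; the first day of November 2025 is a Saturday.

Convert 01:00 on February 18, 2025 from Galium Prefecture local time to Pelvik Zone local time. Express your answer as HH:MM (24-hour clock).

Daylight saving runs 23 November 2024 – 30 March 2025; February 18, 2025 is inside that window, so Galium Prefecture is at UTC+14:00.
01:00 Galium Prefecture − 14h = 11:00 UTC (rolling into the previous day, 17 February 2025).
1 February 2025 is a Saturday, so the first Sunday is February 2 and the third is February 16.
1 November 2025 is a Saturday, so the first Monday is November 3 and the third is November 17.
At the standard offset (UTC+10:00), 11:00 UTC + 10h = 21:00 Pelvik Zone standard time.
Daylight saving runs 16 February – 17 November; the standard-time date in Pelvik Zone, February 17, 2025, is inside that window, so Pelvik Zone is at UTC+11:00.
11:00 UTC + 11h = 22:00 Pelvik Zone.

22:00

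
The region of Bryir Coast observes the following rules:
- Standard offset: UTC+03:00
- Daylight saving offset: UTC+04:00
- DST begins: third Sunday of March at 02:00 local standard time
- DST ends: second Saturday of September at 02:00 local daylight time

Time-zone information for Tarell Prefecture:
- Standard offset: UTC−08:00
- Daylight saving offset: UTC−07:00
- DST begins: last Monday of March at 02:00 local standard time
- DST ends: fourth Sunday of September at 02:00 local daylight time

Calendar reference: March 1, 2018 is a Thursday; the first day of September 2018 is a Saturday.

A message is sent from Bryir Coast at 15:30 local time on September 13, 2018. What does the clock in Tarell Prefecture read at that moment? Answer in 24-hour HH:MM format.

1 March 2018 is a Thursday, so the first Sunday is March 4 and the third is March 18.
1 September 2018 is a Saturday, so the first Saturday is September 1 and the second is September 8.
September 13, 2018 is outside the daylight-saving period (18 March – 8 September), so Bryir Coast is on standard time, UTC+03:00.
15:30 Bryir Coast − 3h = 12:30 UTC.
1 March 2018 is a Thursday, so Mondays fall on 5, 12, 19, 26; the last is March 26.
1 September 2018 is a Saturday, so the first Sunday is September 2 and the fourth is September 23.
At the standard offset (UTC−08:00), 12:30 UTC − 8h = 04:30 Tarell Prefecture standard time.
The standard-time date in Tarell Prefecture, September 13, 2018, lies within the daylight-saving period (26 March – 23 September), so Tarell Prefecture is on daylight time, UTC−07:00.
12:30 UTC − 7h = 05:30 Tarell Prefecture.

05:30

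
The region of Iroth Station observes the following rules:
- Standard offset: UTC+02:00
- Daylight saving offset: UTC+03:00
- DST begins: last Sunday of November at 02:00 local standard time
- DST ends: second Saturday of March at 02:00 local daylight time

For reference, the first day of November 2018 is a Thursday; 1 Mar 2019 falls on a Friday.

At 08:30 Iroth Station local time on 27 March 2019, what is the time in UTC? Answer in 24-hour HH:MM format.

1 November 2018 is a Thursday, so Sundays fall on 4, 11, 18, 25; the last is November 25.
1 March 2019 is a Friday, so the first Saturday is March 2 and the second is March 9.
Daylight saving runs 25 November 2018 – 9 March 2019; 27 March 2019 is outside that window, so Iroth Station is on standard time at UTC+02:00.
08:30 local − 2h = 06:30 UTC.

06:30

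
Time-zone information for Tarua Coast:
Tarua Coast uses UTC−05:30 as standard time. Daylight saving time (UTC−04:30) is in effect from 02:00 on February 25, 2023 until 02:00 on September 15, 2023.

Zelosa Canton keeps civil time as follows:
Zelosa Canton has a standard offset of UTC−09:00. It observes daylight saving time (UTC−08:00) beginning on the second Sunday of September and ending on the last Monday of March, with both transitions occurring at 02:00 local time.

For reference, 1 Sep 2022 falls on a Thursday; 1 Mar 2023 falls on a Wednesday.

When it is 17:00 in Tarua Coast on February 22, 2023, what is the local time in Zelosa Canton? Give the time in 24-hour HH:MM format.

14:30

February 22, 2023 is outside the daylight-saving period (25 February – 15 September), so Tarua Coast is on standard time, UTC−05:30.
17:00 Tarua Coast + 5h30m = 22:30 UTC.
1 September 2022 is a Thursday, so the first Sunday is September 4 and the second is September 11.
1 March 2023 is a Wednesday, so Mondays fall on 6, 13, 20, 27; the last is March 27.
At the standard offset (UTC−09:00), 22:30 UTC − 9h = 13:30 Zelosa Canton standard time.
Daylight saving runs 11 September 2022 – 27 March 2023; the standard-time date in Zelosa Canton, February 22, 2023, is inside that window, so Zelosa Canton is at UTC−08:00.
22:30 UTC − 8h = 14:30 Zelosa Canton.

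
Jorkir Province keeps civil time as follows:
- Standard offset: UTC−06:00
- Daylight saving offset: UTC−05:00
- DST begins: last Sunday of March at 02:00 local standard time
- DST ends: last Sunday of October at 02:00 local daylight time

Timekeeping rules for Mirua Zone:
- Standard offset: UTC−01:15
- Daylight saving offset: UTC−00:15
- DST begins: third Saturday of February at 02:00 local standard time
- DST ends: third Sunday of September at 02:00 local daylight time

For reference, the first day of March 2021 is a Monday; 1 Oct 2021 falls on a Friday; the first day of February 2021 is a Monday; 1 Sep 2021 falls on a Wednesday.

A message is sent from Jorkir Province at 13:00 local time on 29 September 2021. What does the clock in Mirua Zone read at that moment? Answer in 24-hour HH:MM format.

16:45

1 March 2021 is a Monday, so Sundays fall on 7, 14, 21, 28; the last is March 28.
1 October 2021 is a Friday, so Sundays fall on 3, 10, 17, 24, 31; the last is October 31.
29 September 2021 falls between 28 March and 31 October, so daylight saving is in effect and Jorkir Province is at UTC−05:00.
13:00 Jorkir Province + 5h = 18:00 UTC.
1 February 2021 is a Monday, so the first Saturday is February 6 and the third is February 20.
1 September 2021 is a Wednesday, so the first Sunday is September 5 and the third is September 19.
At the standard offset (UTC−01:15), 18:00 UTC − 1h15m = 16:45 Mirua Zone standard time.
The standard-time date in Mirua Zone, 29 September 2021, is outside the daylight-saving period (20 February – 19 September), so Mirua Zone is on standard time, UTC−01:15.
18:00 UTC − 1h15m = 16:45 Mirua Zone.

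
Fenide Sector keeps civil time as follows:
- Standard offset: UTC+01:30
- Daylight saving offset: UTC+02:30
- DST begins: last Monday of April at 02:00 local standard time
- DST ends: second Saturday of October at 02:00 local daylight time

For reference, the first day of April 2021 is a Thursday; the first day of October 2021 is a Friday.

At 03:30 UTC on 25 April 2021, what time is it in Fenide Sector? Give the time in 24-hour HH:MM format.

05:00

1 April 2021 is a Thursday, so Mondays fall on 5, 12, 19, 26; the last is April 26.
1 October 2021 is a Friday, so the first Saturday is October 2 and the second is October 9.
At the standard offset (UTC+01:30), 03:30 UTC + 1h30m = 05:00 Fenide Sector standard time.
The standard-time date in Fenide Sector, 25 April 2021, is outside the daylight-saving period (26 April – 9 October), so Fenide Sector is on standard time, UTC+01:30.
03:30 UTC + 1h30m = 05:00 local.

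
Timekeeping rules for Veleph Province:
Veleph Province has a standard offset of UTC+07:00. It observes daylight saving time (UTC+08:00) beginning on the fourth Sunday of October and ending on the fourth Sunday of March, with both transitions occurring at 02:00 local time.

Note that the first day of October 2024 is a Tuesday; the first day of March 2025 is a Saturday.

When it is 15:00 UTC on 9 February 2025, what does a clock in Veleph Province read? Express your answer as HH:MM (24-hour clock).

1 October 2024 is a Tuesday, so the first Sunday is October 6 and the fourth is October 27.
1 March 2025 is a Saturday, so the first Sunday is March 2 and the fourth is March 23.
At the standard offset (UTC+07:00), 15:00 UTC + 7h = 22:00 Veleph Province standard time.
The standard-time date in Veleph Province, 9 February 2025, lies within the daylight-saving period (27 October 2024 – 23 March 2025), so Veleph Province is on daylight time, UTC+08:00.
15:00 UTC + 8h = 23:00 local.

23:00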